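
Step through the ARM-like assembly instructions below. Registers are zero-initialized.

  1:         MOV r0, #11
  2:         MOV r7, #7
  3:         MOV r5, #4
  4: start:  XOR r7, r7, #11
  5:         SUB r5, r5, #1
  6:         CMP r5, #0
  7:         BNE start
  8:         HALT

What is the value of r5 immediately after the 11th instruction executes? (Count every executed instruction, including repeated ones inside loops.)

after MOV r0, #11: r0=11
after MOV r7, #7: r7=7
after MOV r5, #4: r5=4
after XOR r7, r7, #11: r7=7^11=12
after SUB r5, r5, #1: r5=4-1=3
CMP r5, #0  (cmp 3,0)
BNE start: taken
after XOR r7, r7, #11: r7=12^11=7
after SUB r5, r5, #1: r5=3-1=2
CMP r5, #0  (cmp 2,0)
BNE start: taken
After step 11: r5 = 2.

2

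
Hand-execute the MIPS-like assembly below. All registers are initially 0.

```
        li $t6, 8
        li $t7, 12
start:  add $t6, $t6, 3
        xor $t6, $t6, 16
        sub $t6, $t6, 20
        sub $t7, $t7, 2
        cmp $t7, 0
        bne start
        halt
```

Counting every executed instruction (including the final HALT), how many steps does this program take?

$t6=8
$t7=12
$t6=8+3=11
$t6=11^16=27
$t6=27-20=7
$t7=12-2=10
cmp $t7, 0  (cmp 10,0)
bne start: taken
$t6=7+3=10
$t6=10^16=26
$t6=26-20=6
$t7=10-2=8
cmp $t7, 0  (cmp 8,0)
bne start: taken
$t6=6+3=9
$t6=9^16=25
$t6=25-20=5
$t7=8-2=6
cmp $t7, 0  (cmp 6,0)
bne start: taken
$t6=5+3=8
$t6=8^16=24
$t6=24-20=4
$t7=6-2=4
cmp $t7, 0  (cmp 4,0)
bne start: taken
$t6=4+3=7
$t6=7^16=23
$t6=23-20=3
$t7=4-2=2
cmp $t7, 0  (cmp 2,0)
bne start: taken
$t6=3+3=6
$t6=6^16=22
$t6=22-20=2
$t7=2-2=0
cmp $t7, 0  (cmp 0,0)
bne start: not taken
halt.
Total executed instructions: 39.

39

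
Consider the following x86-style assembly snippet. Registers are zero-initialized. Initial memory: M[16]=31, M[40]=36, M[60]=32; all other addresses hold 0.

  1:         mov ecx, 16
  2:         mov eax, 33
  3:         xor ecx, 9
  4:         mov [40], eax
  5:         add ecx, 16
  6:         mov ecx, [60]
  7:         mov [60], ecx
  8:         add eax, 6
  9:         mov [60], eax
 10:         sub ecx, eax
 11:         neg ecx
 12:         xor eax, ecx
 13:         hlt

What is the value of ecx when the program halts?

7

ecx=16
eax=33
ecx=16^9=25
mov [40], eax → M[40]=33
ecx=25+16=41
ecx=M[60]=32
mov [60], ecx → M[60]=32
eax=33+6=39
mov [60], eax → M[60]=39
ecx=32-39=-7
ecx=-(-7)=7
eax=39^7=32
halt.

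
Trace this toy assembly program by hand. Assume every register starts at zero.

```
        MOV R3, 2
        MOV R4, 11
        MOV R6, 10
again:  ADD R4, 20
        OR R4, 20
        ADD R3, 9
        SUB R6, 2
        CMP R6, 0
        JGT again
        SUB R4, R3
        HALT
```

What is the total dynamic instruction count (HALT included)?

35

R3=2
R4=11
R6=10
R4=11+20=31
R4=31|20=31
R3=2+9=11
R6=10-2=8
CMP R6, 0  (cmp 8,0)
JGT again: taken
R4=31+20=51
R4=51|20=55
R3=11+9=20
R6=8-2=6
CMP R6, 0  (cmp 6,0)
JGT again: taken
R4=55+20=75
R4=75|20=95
R3=20+9=29
R6=6-2=4
CMP R6, 0  (cmp 4,0)
JGT again: taken
R4=95+20=115
R4=115|20=119
R3=29+9=38
R6=4-2=2
CMP R6, 0  (cmp 2,0)
JGT again: taken
R4=119+20=139
R4=139|20=159
R3=38+9=47
R6=2-2=0
CMP R6, 0  (cmp 0,0)
JGT again: not taken
R4=159-47=112
halt.
Total executed instructions: 35.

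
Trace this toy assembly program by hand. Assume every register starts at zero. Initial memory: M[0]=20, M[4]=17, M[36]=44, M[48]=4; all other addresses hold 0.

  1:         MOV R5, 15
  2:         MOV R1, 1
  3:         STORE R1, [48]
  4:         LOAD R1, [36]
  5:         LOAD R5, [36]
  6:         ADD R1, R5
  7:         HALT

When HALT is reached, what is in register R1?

88

after MOV R5, 15: R5=15
after MOV R1, 1: R1=1
STORE R1, [48] → M[48]=1
after LOAD R1, [36]: R1=M[36]=44
after LOAD R5, [36]: R5=M[36]=44
after ADD R1, R5: R1=44+44=88
halt.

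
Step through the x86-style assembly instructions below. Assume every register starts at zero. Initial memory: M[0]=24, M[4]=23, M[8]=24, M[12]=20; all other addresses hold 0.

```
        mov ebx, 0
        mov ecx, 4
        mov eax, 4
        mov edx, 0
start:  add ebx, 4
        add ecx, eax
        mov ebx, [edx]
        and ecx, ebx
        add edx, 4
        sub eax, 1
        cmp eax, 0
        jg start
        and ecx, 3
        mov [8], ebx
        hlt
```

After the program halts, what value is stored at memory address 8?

ebx=0
ecx=4
eax=4
edx=0
ebx=0+4=4
ecx=4+4=8
ebx=M[0]=24
ecx=8&24=8
edx=0+4=4
eax=4-1=3
cmp eax, 0  (cmp 3,0)
jg start: taken
ebx=24+4=28
ecx=8+3=11
ebx=M[4]=23
ecx=11&23=3
edx=4+4=8
eax=3-1=2
cmp eax, 0  (cmp 2,0)
jg start: taken
ebx=23+4=27
ecx=3+2=5
ebx=M[8]=24
ecx=5&24=0
edx=8+4=12
eax=2-1=1
cmp eax, 0  (cmp 1,0)
jg start: taken
ebx=24+4=28
ecx=0+1=1
ebx=M[12]=20
ecx=1&20=0
edx=12+4=16
eax=1-1=0
cmp eax, 0  (cmp 0,0)
jg start: not taken
ecx=0&3=0
mov [8], ebx → M[8]=20
halt.

20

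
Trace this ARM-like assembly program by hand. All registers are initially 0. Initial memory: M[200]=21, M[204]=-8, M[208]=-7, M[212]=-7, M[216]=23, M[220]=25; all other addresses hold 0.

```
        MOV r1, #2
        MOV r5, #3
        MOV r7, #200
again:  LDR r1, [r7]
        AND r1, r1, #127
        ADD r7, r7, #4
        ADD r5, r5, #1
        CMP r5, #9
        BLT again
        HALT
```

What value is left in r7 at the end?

224

MOV r1, #2 → r1=2
MOV r5, #3 → r5=3
MOV r7, #200 → r7=200
LDR r1, [r7] → r1=M[200]=21
AND r1, r1, #127 → r1=21&127=21
ADD r7, r7, #4 → r7=200+4=204
ADD r5, r5, #1 → r5=3+1=4
CMP r5, #9  (cmp 4,9)
BLT again: taken
LDR r1, [r7] → r1=M[204]=-8
AND r1, r1, #127 → r1=(-8)&127=120
ADD r7, r7, #4 → r7=204+4=208
ADD r5, r5, #1 → r5=4+1=5
CMP r5, #9  (cmp 5,9)
BLT again: taken
LDR r1, [r7] → r1=M[208]=-7
AND r1, r1, #127 → r1=(-7)&127=121
ADD r7, r7, #4 → r7=208+4=212
ADD r5, r5, #1 → r5=5+1=6
CMP r5, #9  (cmp 6,9)
BLT again: taken
LDR r1, [r7] → r1=M[212]=-7
AND r1, r1, #127 → r1=(-7)&127=121
ADD r7, r7, #4 → r7=212+4=216
ADD r5, r5, #1 → r5=6+1=7
CMP r5, #9  (cmp 7,9)
BLT again: taken
LDR r1, [r7] → r1=M[216]=23
AND r1, r1, #127 → r1=23&127=23
ADD r7, r7, #4 → r7=216+4=220
ADD r5, r5, #1 → r5=7+1=8
CMP r5, #9  (cmp 8,9)
BLT again: taken
LDR r1, [r7] → r1=M[220]=25
AND r1, r1, #127 → r1=25&127=25
ADD r7, r7, #4 → r7=220+4=224
ADD r5, r5, #1 → r5=8+1=9
CMP r5, #9  (cmp 9,9)
BLT again: not taken
halt.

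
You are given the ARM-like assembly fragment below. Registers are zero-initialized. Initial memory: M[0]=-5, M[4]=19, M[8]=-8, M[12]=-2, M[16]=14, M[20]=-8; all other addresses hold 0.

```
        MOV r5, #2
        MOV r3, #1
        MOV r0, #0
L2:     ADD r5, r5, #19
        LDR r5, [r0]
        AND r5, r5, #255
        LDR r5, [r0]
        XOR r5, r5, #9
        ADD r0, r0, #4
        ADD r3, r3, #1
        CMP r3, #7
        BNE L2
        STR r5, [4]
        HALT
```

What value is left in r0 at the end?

24

r5=2
r3=1
r0=0
r5=2+19=21
r5=M[0]=-5
r5=(-5)&255=251
r5=M[0]=-5
r5=(-5)^9=-14
r0=0+4=4
r3=1+1=2
CMP r3, #7  (cmp 2,7)
BNE L2: taken
r5=(-14)+19=5
r5=M[4]=19
r5=19&255=19
r5=M[4]=19
r5=19^9=26
r0=4+4=8
r3=2+1=3
CMP r3, #7  (cmp 3,7)
BNE L2: taken
r5=26+19=45
r5=M[8]=-8
r5=(-8)&255=248
r5=M[8]=-8
r5=(-8)^9=-15
r0=8+4=12
r3=3+1=4
CMP r3, #7  (cmp 4,7)
BNE L2: taken
r5=(-15)+19=4
r5=M[12]=-2
r5=(-2)&255=254
r5=M[12]=-2
r5=(-2)^9=-9
r0=12+4=16
r3=4+1=5
CMP r3, #7  (cmp 5,7)
BNE L2: taken
r5=(-9)+19=10
r5=M[16]=14
r5=14&255=14
r5=M[16]=14
r5=14^9=7
r0=16+4=20
r3=5+1=6
CMP r3, #7  (cmp 6,7)
BNE L2: taken
r5=7+19=26
r5=M[20]=-8
r5=(-8)&255=248
r5=M[20]=-8
r5=(-8)^9=-15
r0=20+4=24
r3=6+1=7
CMP r3, #7  (cmp 7,7)
BNE L2: not taken
STR r5, [4] → M[4]=-15
halt.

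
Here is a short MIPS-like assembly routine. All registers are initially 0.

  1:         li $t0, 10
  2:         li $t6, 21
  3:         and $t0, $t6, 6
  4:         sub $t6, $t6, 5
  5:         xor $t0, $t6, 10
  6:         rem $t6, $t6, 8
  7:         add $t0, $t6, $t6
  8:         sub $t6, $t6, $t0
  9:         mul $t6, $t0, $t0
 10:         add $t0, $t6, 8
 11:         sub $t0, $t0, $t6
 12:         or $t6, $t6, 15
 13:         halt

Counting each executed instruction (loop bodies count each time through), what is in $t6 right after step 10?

after li $t0, 10: $t0=10
after li $t6, 21: $t6=21
after and $t0, $t6, 6: $t0=21&6=4
after sub $t6, $t6, 5: $t6=21-5=16
after xor $t0, $t6, 10: $t0=16^10=26
after rem $t6, $t6, 8: $t6=16%8=0
after add $t0, $t6, $t6: $t0=0+0=0
after sub $t6, $t6, $t0: $t6=0-0=0
after mul $t6, $t0, $t0: $t6=0*0=0
after add $t0, $t6, 8: $t0=0+8=8
After step 10: $t6 = 0.

0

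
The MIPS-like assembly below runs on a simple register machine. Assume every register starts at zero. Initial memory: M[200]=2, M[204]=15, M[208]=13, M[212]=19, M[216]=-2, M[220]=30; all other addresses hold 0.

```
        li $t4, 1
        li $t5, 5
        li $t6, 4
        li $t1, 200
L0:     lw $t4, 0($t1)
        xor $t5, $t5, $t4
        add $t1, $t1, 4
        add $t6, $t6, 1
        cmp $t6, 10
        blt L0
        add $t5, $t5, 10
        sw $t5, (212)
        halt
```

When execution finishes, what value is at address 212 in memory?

after li $t4, 1: $t4=1
after li $t5, 5: $t5=5
after li $t6, 4: $t6=4
after li $t1, 200: $t1=200
after lw $t4, 0($t1): $t4=M[200]=2
after xor $t5, $t5, $t4: $t5=5^2=7
after add $t1, $t1, 4: $t1=200+4=204
after add $t6, $t6, 1: $t6=4+1=5
cmp $t6, 10  (cmp 5,10)
blt L0: taken
after lw $t4, 0($t1): $t4=M[204]=15
after xor $t5, $t5, $t4: $t5=7^15=8
after add $t1, $t1, 4: $t1=204+4=208
after add $t6, $t6, 1: $t6=5+1=6
cmp $t6, 10  (cmp 6,10)
blt L0: taken
after lw $t4, 0($t1): $t4=M[208]=13
after xor $t5, $t5, $t4: $t5=8^13=5
after add $t1, $t1, 4: $t1=208+4=212
after add $t6, $t6, 1: $t6=6+1=7
cmp $t6, 10  (cmp 7,10)
blt L0: taken
after lw $t4, 0($t1): $t4=M[212]=19
after xor $t5, $t5, $t4: $t5=5^19=22
after add $t1, $t1, 4: $t1=212+4=216
after add $t6, $t6, 1: $t6=7+1=8
cmp $t6, 10  (cmp 8,10)
blt L0: taken
after lw $t4, 0($t1): $t4=M[216]=-2
after xor $t5, $t5, $t4: $t5=22^(-2)=-24
after add $t1, $t1, 4: $t1=216+4=220
after add $t6, $t6, 1: $t6=8+1=9
cmp $t6, 10  (cmp 9,10)
blt L0: taken
after lw $t4, 0($t1): $t4=M[220]=30
after xor $t5, $t5, $t4: $t5=(-24)^30=-10
after add $t1, $t1, 4: $t1=220+4=224
after add $t6, $t6, 1: $t6=9+1=10
cmp $t6, 10  (cmp 10,10)
blt L0: not taken
after add $t5, $t5, 10: $t5=(-10)+10=0
sw $t5, (212) → M[212]=0
halt.

0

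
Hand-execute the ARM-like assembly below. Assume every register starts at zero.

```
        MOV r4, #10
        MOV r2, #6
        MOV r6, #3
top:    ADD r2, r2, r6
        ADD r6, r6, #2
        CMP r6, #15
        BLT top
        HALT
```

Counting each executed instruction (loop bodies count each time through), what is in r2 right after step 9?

r4=10
r2=6
r6=3
r2=6+3=9
r6=3+2=5
CMP r6, #15  (cmp 5,15)
BLT top: taken
r2=9+5=14
r6=5+2=7
After step 9: r2 = 14.

14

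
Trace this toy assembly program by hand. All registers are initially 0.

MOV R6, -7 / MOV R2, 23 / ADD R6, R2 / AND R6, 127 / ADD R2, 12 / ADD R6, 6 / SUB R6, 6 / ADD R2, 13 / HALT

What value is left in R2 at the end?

48

R6=-7
R2=23
R6=(-7)+23=16
R6=16&127=16
R2=23+12=35
R6=16+6=22
R6=22-6=16
R2=35+13=48
halt.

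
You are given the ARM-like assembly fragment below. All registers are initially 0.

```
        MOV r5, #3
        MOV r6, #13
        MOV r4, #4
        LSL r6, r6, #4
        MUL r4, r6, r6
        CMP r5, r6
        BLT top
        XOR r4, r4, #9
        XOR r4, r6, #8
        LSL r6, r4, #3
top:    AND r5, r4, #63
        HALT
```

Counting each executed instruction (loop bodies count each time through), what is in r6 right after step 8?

208

MOV r5, #3 → r5=3
MOV r6, #13 → r6=13
MOV r4, #4 → r4=4
LSL r6, r6, #4 → r6=13<<4=208
MUL r4, r6, r6 → r4=208*208=43264
CMP r5, r6  (cmp 3,208)
BLT top: taken
AND r5, r4, #63 → r5=43264&63=0
After step 8: r6 = 208.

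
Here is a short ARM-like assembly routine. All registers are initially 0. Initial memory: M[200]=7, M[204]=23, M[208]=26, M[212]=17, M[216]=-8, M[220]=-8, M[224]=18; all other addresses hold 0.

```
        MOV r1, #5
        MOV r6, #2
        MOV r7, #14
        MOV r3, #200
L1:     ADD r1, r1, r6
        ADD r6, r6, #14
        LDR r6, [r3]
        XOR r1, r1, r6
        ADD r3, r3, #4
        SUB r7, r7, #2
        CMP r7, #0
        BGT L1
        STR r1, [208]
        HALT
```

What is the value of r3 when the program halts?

after MOV r1, #5: r1=5
after MOV r6, #2: r6=2
after MOV r7, #14: r7=14
after MOV r3, #200: r3=200
after ADD r1, r1, r6: r1=5+2=7
after ADD r6, r6, #14: r6=2+14=16
after LDR r6, [r3]: r6=M[200]=7
after XOR r1, r1, r6: r1=7^7=0
after ADD r3, r3, #4: r3=200+4=204
after SUB r7, r7, #2: r7=14-2=12
CMP r7, #0  (cmp 12,0)
BGT L1: taken
after ADD r1, r1, r6: r1=0+7=7
after ADD r6, r6, #14: r6=7+14=21
after LDR r6, [r3]: r6=M[204]=23
after XOR r1, r1, r6: r1=7^23=16
after ADD r3, r3, #4: r3=204+4=208
after SUB r7, r7, #2: r7=12-2=10
CMP r7, #0  (cmp 10,0)
BGT L1: taken
after ADD r1, r1, r6: r1=16+23=39
after ADD r6, r6, #14: r6=23+14=37
after LDR r6, [r3]: r6=M[208]=26
after XOR r1, r1, r6: r1=39^26=61
after ADD r3, r3, #4: r3=208+4=212
after SUB r7, r7, #2: r7=10-2=8
CMP r7, #0  (cmp 8,0)
BGT L1: taken
after ADD r1, r1, r6: r1=61+26=87
after ADD r6, r6, #14: r6=26+14=40
after LDR r6, [r3]: r6=M[212]=17
after XOR r1, r1, r6: r1=87^17=70
after ADD r3, r3, #4: r3=212+4=216
after SUB r7, r7, #2: r7=8-2=6
CMP r7, #0  (cmp 6,0)
BGT L1: taken
after ADD r1, r1, r6: r1=70+17=87
after ADD r6, r6, #14: r6=17+14=31
after LDR r6, [r3]: r6=M[216]=-8
after XOR r1, r1, r6: r1=87^(-8)=-81
after ADD r3, r3, #4: r3=216+4=220
after SUB r7, r7, #2: r7=6-2=4
CMP r7, #0  (cmp 4,0)
BGT L1: taken
after ADD r1, r1, r6: r1=(-81)+(-8)=-89
after ADD r6, r6, #14: r6=(-8)+14=6
after LDR r6, [r3]: r6=M[220]=-8
after XOR r1, r1, r6: r1=(-89)^(-8)=95
after ADD r3, r3, #4: r3=220+4=224
after SUB r7, r7, #2: r7=4-2=2
CMP r7, #0  (cmp 2,0)
BGT L1: taken
after ADD r1, r1, r6: r1=95+(-8)=87
after ADD r6, r6, #14: r6=(-8)+14=6
after LDR r6, [r3]: r6=M[224]=18
after XOR r1, r1, r6: r1=87^18=69
after ADD r3, r3, #4: r3=224+4=228
after SUB r7, r7, #2: r7=2-2=0
CMP r7, #0  (cmp 0,0)
BGT L1: not taken
STR r1, [208] → M[208]=69
halt.

228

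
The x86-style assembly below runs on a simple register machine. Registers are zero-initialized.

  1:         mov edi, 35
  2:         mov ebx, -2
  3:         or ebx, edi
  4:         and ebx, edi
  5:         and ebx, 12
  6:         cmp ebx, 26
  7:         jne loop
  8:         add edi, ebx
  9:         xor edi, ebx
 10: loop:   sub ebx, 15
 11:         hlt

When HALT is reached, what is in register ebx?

after mov edi, 35: edi=35
after mov ebx, -2: ebx=-2
after or ebx, edi: ebx=(-2)|35=-1
after and ebx, edi: ebx=(-1)&35=35
after and ebx, 12: ebx=35&12=0
cmp ebx, 26  (cmp 0,26)
jne loop: taken
after sub ebx, 15: ebx=0-15=-15
halt.

-15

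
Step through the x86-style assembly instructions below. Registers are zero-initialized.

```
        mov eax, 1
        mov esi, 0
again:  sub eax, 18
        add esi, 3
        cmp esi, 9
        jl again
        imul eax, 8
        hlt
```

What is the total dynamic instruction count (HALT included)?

16

mov eax, 1 → eax=1
mov esi, 0 → esi=0
sub eax, 18 → eax=1-18=-17
add esi, 3 → esi=0+3=3
cmp esi, 9  (cmp 3,9)
jl again: taken
sub eax, 18 → eax=(-17)-18=-35
add esi, 3 → esi=3+3=6
cmp esi, 9  (cmp 6,9)
jl again: taken
sub eax, 18 → eax=(-35)-18=-53
add esi, 3 → esi=6+3=9
cmp esi, 9  (cmp 9,9)
jl again: not taken
imul eax, 8 → eax=(-53)*8=-424
halt.
Total executed instructions: 16.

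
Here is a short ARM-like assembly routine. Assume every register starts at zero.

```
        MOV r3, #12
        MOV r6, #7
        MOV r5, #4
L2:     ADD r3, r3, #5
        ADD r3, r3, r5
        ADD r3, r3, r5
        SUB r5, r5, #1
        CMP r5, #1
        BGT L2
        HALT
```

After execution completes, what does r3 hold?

45

r3=12
r6=7
r5=4
r3=12+5=17
r3=17+4=21
r3=21+4=25
r5=4-1=3
CMP r5, #1  (cmp 3,1)
BGT L2: taken
r3=25+5=30
r3=30+3=33
r3=33+3=36
r5=3-1=2
CMP r5, #1  (cmp 2,1)
BGT L2: taken
r3=36+5=41
r3=41+2=43
r3=43+2=45
r5=2-1=1
CMP r5, #1  (cmp 1,1)
BGT L2: not taken
halt.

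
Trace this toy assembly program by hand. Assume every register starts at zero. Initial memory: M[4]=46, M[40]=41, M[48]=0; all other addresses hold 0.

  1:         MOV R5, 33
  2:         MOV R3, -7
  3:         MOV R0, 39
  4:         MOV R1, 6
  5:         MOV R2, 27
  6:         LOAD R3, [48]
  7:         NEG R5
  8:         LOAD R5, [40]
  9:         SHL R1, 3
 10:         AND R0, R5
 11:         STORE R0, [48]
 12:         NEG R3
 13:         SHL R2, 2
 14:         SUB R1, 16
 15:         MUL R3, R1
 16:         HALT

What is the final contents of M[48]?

33

R5=33
R3=-7
R0=39
R1=6
R2=27
R3=M[48]=0
R5=-(33)=-33
R5=M[40]=41
R1=6<<3=48
R0=39&41=33
STORE R0, [48] → M[48]=33
R3=-(0)=0
R2=27<<2=108
R1=48-16=32
R3=0*32=0
halt.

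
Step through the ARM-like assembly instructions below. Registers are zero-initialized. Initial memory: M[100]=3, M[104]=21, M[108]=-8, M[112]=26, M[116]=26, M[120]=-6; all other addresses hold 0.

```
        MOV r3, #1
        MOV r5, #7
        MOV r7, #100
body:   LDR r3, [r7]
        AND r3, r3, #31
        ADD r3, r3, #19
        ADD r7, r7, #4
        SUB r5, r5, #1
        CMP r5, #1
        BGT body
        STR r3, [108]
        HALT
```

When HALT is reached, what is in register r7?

r3=1
r5=7
r7=100
r3=M[100]=3
r3=3&31=3
r3=3+19=22
r7=100+4=104
r5=7-1=6
CMP r5, #1  (cmp 6,1)
BGT body: taken
r3=M[104]=21
r3=21&31=21
r3=21+19=40
r7=104+4=108
r5=6-1=5
CMP r5, #1  (cmp 5,1)
BGT body: taken
r3=M[108]=-8
r3=(-8)&31=24
r3=24+19=43
r7=108+4=112
r5=5-1=4
CMP r5, #1  (cmp 4,1)
BGT body: taken
r3=M[112]=26
r3=26&31=26
r3=26+19=45
r7=112+4=116
r5=4-1=3
CMP r5, #1  (cmp 3,1)
BGT body: taken
r3=M[116]=26
r3=26&31=26
r3=26+19=45
r7=116+4=120
r5=3-1=2
CMP r5, #1  (cmp 2,1)
BGT body: taken
r3=M[120]=-6
r3=(-6)&31=26
r3=26+19=45
r7=120+4=124
r5=2-1=1
CMP r5, #1  (cmp 1,1)
BGT body: not taken
STR r3, [108] → M[108]=45
halt.

124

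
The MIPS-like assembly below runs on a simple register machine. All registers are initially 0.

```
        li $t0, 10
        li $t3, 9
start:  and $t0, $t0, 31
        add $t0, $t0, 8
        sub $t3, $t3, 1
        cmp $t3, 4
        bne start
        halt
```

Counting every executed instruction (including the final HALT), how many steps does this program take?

after li $t0, 10: $t0=10
after li $t3, 9: $t3=9
after and $t0, $t0, 31: $t0=10&31=10
after add $t0, $t0, 8: $t0=10+8=18
after sub $t3, $t3, 1: $t3=9-1=8
cmp $t3, 4  (cmp 8,4)
bne start: taken
after and $t0, $t0, 31: $t0=18&31=18
after add $t0, $t0, 8: $t0=18+8=26
after sub $t3, $t3, 1: $t3=8-1=7
cmp $t3, 4  (cmp 7,4)
bne start: taken
after and $t0, $t0, 31: $t0=26&31=26
after add $t0, $t0, 8: $t0=26+8=34
after sub $t3, $t3, 1: $t3=7-1=6
cmp $t3, 4  (cmp 6,4)
bne start: taken
after and $t0, $t0, 31: $t0=34&31=2
after add $t0, $t0, 8: $t0=2+8=10
after sub $t3, $t3, 1: $t3=6-1=5
cmp $t3, 4  (cmp 5,4)
bne start: taken
after and $t0, $t0, 31: $t0=10&31=10
after add $t0, $t0, 8: $t0=10+8=18
after sub $t3, $t3, 1: $t3=5-1=4
cmp $t3, 4  (cmp 4,4)
bne start: not taken
halt.
Total executed instructions: 28.

28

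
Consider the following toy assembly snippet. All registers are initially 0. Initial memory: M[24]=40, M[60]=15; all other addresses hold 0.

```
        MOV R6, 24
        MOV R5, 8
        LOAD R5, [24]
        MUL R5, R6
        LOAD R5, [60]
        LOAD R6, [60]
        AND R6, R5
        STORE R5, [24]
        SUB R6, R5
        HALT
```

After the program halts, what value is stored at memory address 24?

15

MOV R6, 24 → R6=24
MOV R5, 8 → R5=8
LOAD R5, [24] → R5=M[24]=40
MUL R5, R6 → R5=40*24=960
LOAD R5, [60] → R5=M[60]=15
LOAD R6, [60] → R6=M[60]=15
AND R6, R5 → R6=15&15=15
STORE R5, [24] → M[24]=15
SUB R6, R5 → R6=15-15=0
halt.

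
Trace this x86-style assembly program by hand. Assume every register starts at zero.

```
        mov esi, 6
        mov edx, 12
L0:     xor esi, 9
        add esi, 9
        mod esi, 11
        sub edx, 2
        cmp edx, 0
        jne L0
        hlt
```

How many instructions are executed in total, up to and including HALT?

after mov esi, 6: esi=6
after mov edx, 12: edx=12
after xor esi, 9: esi=6^9=15
after add esi, 9: esi=15+9=24
after mod esi, 11: esi=24%11=2
after sub edx, 2: edx=12-2=10
cmp edx, 0  (cmp 10,0)
jne L0: taken
after xor esi, 9: esi=2^9=11
after add esi, 9: esi=11+9=20
after mod esi, 11: esi=20%11=9
after sub edx, 2: edx=10-2=8
cmp edx, 0  (cmp 8,0)
jne L0: taken
after xor esi, 9: esi=9^9=0
after add esi, 9: esi=0+9=9
after mod esi, 11: esi=9%11=9
after sub edx, 2: edx=8-2=6
cmp edx, 0  (cmp 6,0)
jne L0: taken
after xor esi, 9: esi=9^9=0
after add esi, 9: esi=0+9=9
after mod esi, 11: esi=9%11=9
after sub edx, 2: edx=6-2=4
cmp edx, 0  (cmp 4,0)
jne L0: taken
after xor esi, 9: esi=9^9=0
after add esi, 9: esi=0+9=9
after mod esi, 11: esi=9%11=9
after sub edx, 2: edx=4-2=2
cmp edx, 0  (cmp 2,0)
jne L0: taken
after xor esi, 9: esi=9^9=0
after add esi, 9: esi=0+9=9
after mod esi, 11: esi=9%11=9
after sub edx, 2: edx=2-2=0
cmp edx, 0  (cmp 0,0)
jne L0: not taken
halt.
Total executed instructions: 39.

39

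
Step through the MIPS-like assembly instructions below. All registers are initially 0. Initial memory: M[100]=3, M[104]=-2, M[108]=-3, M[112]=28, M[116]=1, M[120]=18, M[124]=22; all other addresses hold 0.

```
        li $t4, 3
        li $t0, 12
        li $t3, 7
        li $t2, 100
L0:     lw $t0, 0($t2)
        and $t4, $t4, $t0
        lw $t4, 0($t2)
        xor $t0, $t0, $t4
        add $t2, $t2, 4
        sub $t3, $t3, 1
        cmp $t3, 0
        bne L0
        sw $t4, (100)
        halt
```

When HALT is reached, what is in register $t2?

128

li $t4, 3 → $t4=3
li $t0, 12 → $t0=12
li $t3, 7 → $t3=7
li $t2, 100 → $t2=100
lw $t0, 0($t2) → $t0=M[100]=3
and $t4, $t4, $t0 → $t4=3&3=3
lw $t4, 0($t2) → $t4=M[100]=3
xor $t0, $t0, $t4 → $t0=3^3=0
add $t2, $t2, 4 → $t2=100+4=104
sub $t3, $t3, 1 → $t3=7-1=6
cmp $t3, 0  (cmp 6,0)
bne L0: taken
lw $t0, 0($t2) → $t0=M[104]=-2
and $t4, $t4, $t0 → $t4=3&(-2)=2
lw $t4, 0($t2) → $t4=M[104]=-2
xor $t0, $t0, $t4 → $t0=(-2)^(-2)=0
add $t2, $t2, 4 → $t2=104+4=108
sub $t3, $t3, 1 → $t3=6-1=5
cmp $t3, 0  (cmp 5,0)
bne L0: taken
lw $t0, 0($t2) → $t0=M[108]=-3
and $t4, $t4, $t0 → $t4=(-2)&(-3)=-4
lw $t4, 0($t2) → $t4=M[108]=-3
xor $t0, $t0, $t4 → $t0=(-3)^(-3)=0
add $t2, $t2, 4 → $t2=108+4=112
sub $t3, $t3, 1 → $t3=5-1=4
cmp $t3, 0  (cmp 4,0)
bne L0: taken
lw $t0, 0($t2) → $t0=M[112]=28
and $t4, $t4, $t0 → $t4=(-3)&28=28
lw $t4, 0($t2) → $t4=M[112]=28
xor $t0, $t0, $t4 → $t0=28^28=0
add $t2, $t2, 4 → $t2=112+4=116
sub $t3, $t3, 1 → $t3=4-1=3
cmp $t3, 0  (cmp 3,0)
bne L0: taken
lw $t0, 0($t2) → $t0=M[116]=1
and $t4, $t4, $t0 → $t4=28&1=0
lw $t4, 0($t2) → $t4=M[116]=1
xor $t0, $t0, $t4 → $t0=1^1=0
add $t2, $t2, 4 → $t2=116+4=120
sub $t3, $t3, 1 → $t3=3-1=2
cmp $t3, 0  (cmp 2,0)
bne L0: taken
lw $t0, 0($t2) → $t0=M[120]=18
and $t4, $t4, $t0 → $t4=1&18=0
lw $t4, 0($t2) → $t4=M[120]=18
xor $t0, $t0, $t4 → $t0=18^18=0
add $t2, $t2, 4 → $t2=120+4=124
sub $t3, $t3, 1 → $t3=2-1=1
cmp $t3, 0  (cmp 1,0)
bne L0: taken
lw $t0, 0($t2) → $t0=M[124]=22
and $t4, $t4, $t0 → $t4=18&22=18
lw $t4, 0($t2) → $t4=M[124]=22
xor $t0, $t0, $t4 → $t0=22^22=0
add $t2, $t2, 4 → $t2=124+4=128
sub $t3, $t3, 1 → $t3=1-1=0
cmp $t3, 0  (cmp 0,0)
bne L0: not taken
sw $t4, (100) → M[100]=22
halt.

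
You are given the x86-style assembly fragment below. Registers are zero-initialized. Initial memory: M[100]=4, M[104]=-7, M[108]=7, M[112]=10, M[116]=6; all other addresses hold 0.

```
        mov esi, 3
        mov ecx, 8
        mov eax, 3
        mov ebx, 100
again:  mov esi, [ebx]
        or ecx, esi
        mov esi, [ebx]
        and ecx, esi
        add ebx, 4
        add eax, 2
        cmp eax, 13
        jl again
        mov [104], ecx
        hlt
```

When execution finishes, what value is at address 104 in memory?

6

after mov esi, 3: esi=3
after mov ecx, 8: ecx=8
after mov eax, 3: eax=3
after mov ebx, 100: ebx=100
after mov esi, [ebx]: esi=M[100]=4
after or ecx, esi: ecx=8|4=12
after mov esi, [ebx]: esi=M[100]=4
after and ecx, esi: ecx=12&4=4
after add ebx, 4: ebx=100+4=104
after add eax, 2: eax=3+2=5
cmp eax, 13  (cmp 5,13)
jl again: taken
after mov esi, [ebx]: esi=M[104]=-7
after or ecx, esi: ecx=4|(-7)=-3
after mov esi, [ebx]: esi=M[104]=-7
after and ecx, esi: ecx=(-3)&(-7)=-7
after add ebx, 4: ebx=104+4=108
after add eax, 2: eax=5+2=7
cmp eax, 13  (cmp 7,13)
jl again: taken
after mov esi, [ebx]: esi=M[108]=7
after or ecx, esi: ecx=(-7)|7=-1
after mov esi, [ebx]: esi=M[108]=7
after and ecx, esi: ecx=(-1)&7=7
after add ebx, 4: ebx=108+4=112
after add eax, 2: eax=7+2=9
cmp eax, 13  (cmp 9,13)
jl again: taken
after mov esi, [ebx]: esi=M[112]=10
after or ecx, esi: ecx=7|10=15
after mov esi, [ebx]: esi=M[112]=10
after and ecx, esi: ecx=15&10=10
after add ebx, 4: ebx=112+4=116
after add eax, 2: eax=9+2=11
cmp eax, 13  (cmp 11,13)
jl again: taken
after mov esi, [ebx]: esi=M[116]=6
after or ecx, esi: ecx=10|6=14
after mov esi, [ebx]: esi=M[116]=6
after and ecx, esi: ecx=14&6=6
after add ebx, 4: ebx=116+4=120
after add eax, 2: eax=11+2=13
cmp eax, 13  (cmp 13,13)
jl again: not taken
mov [104], ecx → M[104]=6
halt.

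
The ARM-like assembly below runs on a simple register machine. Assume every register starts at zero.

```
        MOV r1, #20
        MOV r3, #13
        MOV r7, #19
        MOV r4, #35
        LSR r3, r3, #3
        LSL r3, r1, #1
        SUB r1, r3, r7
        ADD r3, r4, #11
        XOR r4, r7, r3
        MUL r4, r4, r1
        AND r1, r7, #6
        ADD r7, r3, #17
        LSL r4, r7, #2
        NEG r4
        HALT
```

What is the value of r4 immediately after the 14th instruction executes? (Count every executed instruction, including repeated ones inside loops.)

-252

after MOV r1, #20: r1=20
after MOV r3, #13: r3=13
after MOV r7, #19: r7=19
after MOV r4, #35: r4=35
after LSR r3, r3, #3: r3=13>>3=1
after LSL r3, r1, #1: r3=20<<1=40
after SUB r1, r3, r7: r1=40-19=21
after ADD r3, r4, #11: r3=35+11=46
after XOR r4, r7, r3: r4=19^46=61
after MUL r4, r4, r1: r4=61*21=1281
after AND r1, r7, #6: r1=19&6=2
after ADD r7, r3, #17: r7=46+17=63
after LSL r4, r7, #2: r4=63<<2=252
after NEG r4: r4=-(252)=-252
After step 14: r4 = -252.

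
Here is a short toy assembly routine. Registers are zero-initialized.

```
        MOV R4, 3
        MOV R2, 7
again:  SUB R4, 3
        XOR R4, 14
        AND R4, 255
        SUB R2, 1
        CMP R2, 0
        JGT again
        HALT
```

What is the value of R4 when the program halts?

R4=3
R2=7
R4=3-3=0
R4=0^14=14
R4=14&255=14
R2=7-1=6
CMP R2, 0  (cmp 6,0)
JGT again: taken
R4=14-3=11
R4=11^14=5
R4=5&255=5
R2=6-1=5
CMP R2, 0  (cmp 5,0)
JGT again: taken
R4=5-3=2
R4=2^14=12
R4=12&255=12
R2=5-1=4
CMP R2, 0  (cmp 4,0)
JGT again: taken
R4=12-3=9
R4=9^14=7
R4=7&255=7
R2=4-1=3
CMP R2, 0  (cmp 3,0)
JGT again: taken
R4=7-3=4
R4=4^14=10
R4=10&255=10
R2=3-1=2
CMP R2, 0  (cmp 2,0)
JGT again: taken
R4=10-3=7
R4=7^14=9
R4=9&255=9
R2=2-1=1
CMP R2, 0  (cmp 1,0)
JGT again: taken
R4=9-3=6
R4=6^14=8
R4=8&255=8
R2=1-1=0
CMP R2, 0  (cmp 0,0)
JGT again: not taken
halt.

8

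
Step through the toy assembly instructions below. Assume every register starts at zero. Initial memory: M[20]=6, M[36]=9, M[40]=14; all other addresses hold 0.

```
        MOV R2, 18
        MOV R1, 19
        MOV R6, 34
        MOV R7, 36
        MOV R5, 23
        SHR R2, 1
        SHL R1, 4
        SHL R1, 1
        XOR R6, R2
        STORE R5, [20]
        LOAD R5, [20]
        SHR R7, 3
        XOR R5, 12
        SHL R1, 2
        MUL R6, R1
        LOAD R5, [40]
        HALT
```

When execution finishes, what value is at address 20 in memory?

R2=18
R1=19
R6=34
R7=36
R5=23
R2=18>>1=9
R1=19<<4=304
R1=304<<1=608
R6=34^9=43
STORE R5, [20] → M[20]=23
R5=M[20]=23
R7=36>>3=4
R5=23^12=27
R1=608<<2=2432
R6=43*2432=104576
R5=M[40]=14
halt.

23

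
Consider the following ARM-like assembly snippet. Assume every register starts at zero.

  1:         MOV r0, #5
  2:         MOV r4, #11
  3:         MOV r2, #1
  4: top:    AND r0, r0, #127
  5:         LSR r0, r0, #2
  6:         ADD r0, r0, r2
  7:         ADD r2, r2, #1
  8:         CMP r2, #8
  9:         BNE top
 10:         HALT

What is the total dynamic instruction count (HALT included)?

MOV r0, #5 → r0=5
MOV r4, #11 → r4=11
MOV r2, #1 → r2=1
AND r0, r0, #127 → r0=5&127=5
LSR r0, r0, #2 → r0=5>>2=1
ADD r0, r0, r2 → r0=1+1=2
ADD r2, r2, #1 → r2=1+1=2
CMP r2, #8  (cmp 2,8)
BNE top: taken
AND r0, r0, #127 → r0=2&127=2
LSR r0, r0, #2 → r0=2>>2=0
ADD r0, r0, r2 → r0=0+2=2
ADD r2, r2, #1 → r2=2+1=3
CMP r2, #8  (cmp 3,8)
BNE top: taken
AND r0, r0, #127 → r0=2&127=2
LSR r0, r0, #2 → r0=2>>2=0
ADD r0, r0, r2 → r0=0+3=3
ADD r2, r2, #1 → r2=3+1=4
CMP r2, #8  (cmp 4,8)
BNE top: taken
AND r0, r0, #127 → r0=3&127=3
LSR r0, r0, #2 → r0=3>>2=0
ADD r0, r0, r2 → r0=0+4=4
ADD r2, r2, #1 → r2=4+1=5
CMP r2, #8  (cmp 5,8)
BNE top: taken
AND r0, r0, #127 → r0=4&127=4
LSR r0, r0, #2 → r0=4>>2=1
ADD r0, r0, r2 → r0=1+5=6
ADD r2, r2, #1 → r2=5+1=6
CMP r2, #8  (cmp 6,8)
BNE top: taken
AND r0, r0, #127 → r0=6&127=6
LSR r0, r0, #2 → r0=6>>2=1
ADD r0, r0, r2 → r0=1+6=7
ADD r2, r2, #1 → r2=6+1=7
CMP r2, #8  (cmp 7,8)
BNE top: taken
AND r0, r0, #127 → r0=7&127=7
LSR r0, r0, #2 → r0=7>>2=1
ADD r0, r0, r2 → r0=1+7=8
ADD r2, r2, #1 → r2=7+1=8
CMP r2, #8  (cmp 8,8)
BNE top: not taken
halt.
Total executed instructions: 46.

46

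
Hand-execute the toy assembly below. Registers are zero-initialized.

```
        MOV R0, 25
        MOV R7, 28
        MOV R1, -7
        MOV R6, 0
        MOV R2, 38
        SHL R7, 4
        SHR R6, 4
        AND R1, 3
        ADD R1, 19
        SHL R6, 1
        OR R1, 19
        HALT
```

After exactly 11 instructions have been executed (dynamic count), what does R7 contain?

R0=25
R7=28
R1=-7
R6=0
R2=38
R7=28<<4=448
R6=0>>4=0
R1=(-7)&3=1
R1=1+19=20
R6=0<<1=0
R1=20|19=23
After step 11: R7 = 448.

448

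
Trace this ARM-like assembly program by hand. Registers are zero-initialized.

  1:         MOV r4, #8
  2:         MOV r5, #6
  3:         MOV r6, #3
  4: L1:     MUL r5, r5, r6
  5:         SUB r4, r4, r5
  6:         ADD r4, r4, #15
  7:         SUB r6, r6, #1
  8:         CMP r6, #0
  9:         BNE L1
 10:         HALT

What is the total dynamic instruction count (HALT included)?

22

after MOV r4, #8: r4=8
after MOV r5, #6: r5=6
after MOV r6, #3: r6=3
after MUL r5, r5, r6: r5=6*3=18
after SUB r4, r4, r5: r4=8-18=-10
after ADD r4, r4, #15: r4=(-10)+15=5
after SUB r6, r6, #1: r6=3-1=2
CMP r6, #0  (cmp 2,0)
BNE L1: taken
after MUL r5, r5, r6: r5=18*2=36
after SUB r4, r4, r5: r4=5-36=-31
after ADD r4, r4, #15: r4=(-31)+15=-16
after SUB r6, r6, #1: r6=2-1=1
CMP r6, #0  (cmp 1,0)
BNE L1: taken
after MUL r5, r5, r6: r5=36*1=36
after SUB r4, r4, r5: r4=(-16)-36=-52
after ADD r4, r4, #15: r4=(-52)+15=-37
after SUB r6, r6, #1: r6=1-1=0
CMP r6, #0  (cmp 0,0)
BNE L1: not taken
halt.
Total executed instructions: 22.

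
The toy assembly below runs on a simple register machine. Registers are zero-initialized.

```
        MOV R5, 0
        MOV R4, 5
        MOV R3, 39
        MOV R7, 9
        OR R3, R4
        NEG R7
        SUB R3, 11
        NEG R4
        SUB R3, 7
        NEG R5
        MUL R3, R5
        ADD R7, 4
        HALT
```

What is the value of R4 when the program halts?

after MOV R5, 0: R5=0
after MOV R4, 5: R4=5
after MOV R3, 39: R3=39
after MOV R7, 9: R7=9
after OR R3, R4: R3=39|5=39
after NEG R7: R7=-(9)=-9
after SUB R3, 11: R3=39-11=28
after NEG R4: R4=-(5)=-5
after SUB R3, 7: R3=28-7=21
after NEG R5: R5=-(0)=0
after MUL R3, R5: R3=21*0=0
after ADD R7, 4: R7=(-9)+4=-5
halt.

-5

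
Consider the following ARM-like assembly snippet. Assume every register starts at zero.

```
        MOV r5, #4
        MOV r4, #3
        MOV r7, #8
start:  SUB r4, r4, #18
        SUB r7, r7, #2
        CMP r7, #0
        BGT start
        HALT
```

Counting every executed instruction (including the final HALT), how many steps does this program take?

r5=4
r4=3
r7=8
r4=3-18=-15
r7=8-2=6
CMP r7, #0  (cmp 6,0)
BGT start: taken
r4=(-15)-18=-33
r7=6-2=4
CMP r7, #0  (cmp 4,0)
BGT start: taken
r4=(-33)-18=-51
r7=4-2=2
CMP r7, #0  (cmp 2,0)
BGT start: taken
r4=(-51)-18=-69
r7=2-2=0
CMP r7, #0  (cmp 0,0)
BGT start: not taken
halt.
Total executed instructions: 20.

20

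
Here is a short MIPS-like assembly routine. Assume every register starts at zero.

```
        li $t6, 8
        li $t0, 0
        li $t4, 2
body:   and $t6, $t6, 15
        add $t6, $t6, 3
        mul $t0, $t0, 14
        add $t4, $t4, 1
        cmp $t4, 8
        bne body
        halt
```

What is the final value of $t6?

10

li $t6, 8 → $t6=8
li $t0, 0 → $t0=0
li $t4, 2 → $t4=2
and $t6, $t6, 15 → $t6=8&15=8
add $t6, $t6, 3 → $t6=8+3=11
mul $t0, $t0, 14 → $t0=0*14=0
add $t4, $t4, 1 → $t4=2+1=3
cmp $t4, 8  (cmp 3,8)
bne body: taken
and $t6, $t6, 15 → $t6=11&15=11
add $t6, $t6, 3 → $t6=11+3=14
mul $t0, $t0, 14 → $t0=0*14=0
add $t4, $t4, 1 → $t4=3+1=4
cmp $t4, 8  (cmp 4,8)
bne body: taken
and $t6, $t6, 15 → $t6=14&15=14
add $t6, $t6, 3 → $t6=14+3=17
mul $t0, $t0, 14 → $t0=0*14=0
add $t4, $t4, 1 → $t4=4+1=5
cmp $t4, 8  (cmp 5,8)
bne body: taken
and $t6, $t6, 15 → $t6=17&15=1
add $t6, $t6, 3 → $t6=1+3=4
mul $t0, $t0, 14 → $t0=0*14=0
add $t4, $t4, 1 → $t4=5+1=6
cmp $t4, 8  (cmp 6,8)
bne body: taken
and $t6, $t6, 15 → $t6=4&15=4
add $t6, $t6, 3 → $t6=4+3=7
mul $t0, $t0, 14 → $t0=0*14=0
add $t4, $t4, 1 → $t4=6+1=7
cmp $t4, 8  (cmp 7,8)
bne body: taken
and $t6, $t6, 15 → $t6=7&15=7
add $t6, $t6, 3 → $t6=7+3=10
mul $t0, $t0, 14 → $t0=0*14=0
add $t4, $t4, 1 → $t4=7+1=8
cmp $t4, 8  (cmp 8,8)
bne body: not taken
halt.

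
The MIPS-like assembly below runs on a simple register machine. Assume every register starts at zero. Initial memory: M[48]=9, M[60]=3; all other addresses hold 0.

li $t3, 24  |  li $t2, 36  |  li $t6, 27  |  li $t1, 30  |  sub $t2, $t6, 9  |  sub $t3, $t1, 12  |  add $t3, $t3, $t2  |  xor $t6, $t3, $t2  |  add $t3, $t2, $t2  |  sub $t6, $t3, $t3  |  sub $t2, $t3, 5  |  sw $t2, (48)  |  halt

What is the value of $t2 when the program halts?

31

li $t3, 24 → $t3=24
li $t2, 36 → $t2=36
li $t6, 27 → $t6=27
li $t1, 30 → $t1=30
sub $t2, $t6, 9 → $t2=27-9=18
sub $t3, $t1, 12 → $t3=30-12=18
add $t3, $t3, $t2 → $t3=18+18=36
xor $t6, $t3, $t2 → $t6=36^18=54
add $t3, $t2, $t2 → $t3=18+18=36
sub $t6, $t3, $t3 → $t6=36-36=0
sub $t2, $t3, 5 → $t2=36-5=31
sw $t2, (48) → M[48]=31
halt.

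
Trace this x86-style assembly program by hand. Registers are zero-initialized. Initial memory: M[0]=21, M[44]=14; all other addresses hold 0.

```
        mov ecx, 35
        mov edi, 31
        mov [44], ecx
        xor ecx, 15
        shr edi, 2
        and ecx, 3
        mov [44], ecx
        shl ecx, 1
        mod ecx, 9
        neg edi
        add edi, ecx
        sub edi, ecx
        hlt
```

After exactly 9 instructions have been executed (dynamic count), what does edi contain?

mov ecx, 35 → ecx=35
mov edi, 31 → edi=31
mov [44], ecx → M[44]=35
xor ecx, 15 → ecx=35^15=44
shr edi, 2 → edi=31>>2=7
and ecx, 3 → ecx=44&3=0
mov [44], ecx → M[44]=0
shl ecx, 1 → ecx=0<<1=0
mod ecx, 9 → ecx=0%9=0
After step 9: edi = 7.

7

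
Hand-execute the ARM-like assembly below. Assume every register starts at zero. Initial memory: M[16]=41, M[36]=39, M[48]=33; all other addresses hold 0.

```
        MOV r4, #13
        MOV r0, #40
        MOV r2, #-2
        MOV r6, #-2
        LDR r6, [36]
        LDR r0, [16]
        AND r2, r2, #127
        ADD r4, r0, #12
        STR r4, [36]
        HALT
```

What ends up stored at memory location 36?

r4=13
r0=40
r2=-2
r6=-2
r6=M[36]=39
r0=M[16]=41
r2=(-2)&127=126
r4=41+12=53
STR r4, [36] → M[36]=53
halt.

53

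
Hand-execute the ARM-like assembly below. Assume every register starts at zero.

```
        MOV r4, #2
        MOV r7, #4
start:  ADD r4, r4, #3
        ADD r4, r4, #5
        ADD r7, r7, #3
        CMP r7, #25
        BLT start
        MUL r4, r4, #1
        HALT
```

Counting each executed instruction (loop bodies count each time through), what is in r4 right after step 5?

10

r4=2
r7=4
r4=2+3=5
r4=5+5=10
r7=4+3=7
After step 5: r4 = 10.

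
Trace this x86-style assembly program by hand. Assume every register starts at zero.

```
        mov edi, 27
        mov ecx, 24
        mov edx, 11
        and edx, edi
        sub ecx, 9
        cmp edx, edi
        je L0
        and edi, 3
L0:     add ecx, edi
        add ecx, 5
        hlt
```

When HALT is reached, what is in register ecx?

mov edi, 27 → edi=27
mov ecx, 24 → ecx=24
mov edx, 11 → edx=11
and edx, edi → edx=11&27=11
sub ecx, 9 → ecx=24-9=15
cmp edx, edi  (cmp 11,27)
je L0: not taken
and edi, 3 → edi=27&3=3
add ecx, edi → ecx=15+3=18
add ecx, 5 → ecx=18+5=23
halt.

23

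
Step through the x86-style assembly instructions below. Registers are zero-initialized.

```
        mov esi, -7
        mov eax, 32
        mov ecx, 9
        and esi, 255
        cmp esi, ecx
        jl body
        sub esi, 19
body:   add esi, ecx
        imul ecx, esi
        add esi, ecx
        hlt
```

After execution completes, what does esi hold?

2390

esi=-7
eax=32
ecx=9
esi=(-7)&255=249
cmp esi, ecx  (cmp 249,9)
jl body: not taken
esi=249-19=230
esi=230+9=239
ecx=9*239=2151
esi=239+2151=2390
halt.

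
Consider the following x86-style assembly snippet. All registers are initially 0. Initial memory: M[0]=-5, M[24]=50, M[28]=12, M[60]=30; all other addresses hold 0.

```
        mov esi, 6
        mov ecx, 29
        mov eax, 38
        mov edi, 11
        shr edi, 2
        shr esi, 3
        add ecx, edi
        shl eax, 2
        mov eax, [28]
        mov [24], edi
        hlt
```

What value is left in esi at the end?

0

after mov esi, 6: esi=6
after mov ecx, 29: ecx=29
after mov eax, 38: eax=38
after mov edi, 11: edi=11
after shr edi, 2: edi=11>>2=2
after shr esi, 3: esi=6>>3=0
after add ecx, edi: ecx=29+2=31
after shl eax, 2: eax=38<<2=152
after mov eax, [28]: eax=M[28]=12
mov [24], edi → M[24]=2
halt.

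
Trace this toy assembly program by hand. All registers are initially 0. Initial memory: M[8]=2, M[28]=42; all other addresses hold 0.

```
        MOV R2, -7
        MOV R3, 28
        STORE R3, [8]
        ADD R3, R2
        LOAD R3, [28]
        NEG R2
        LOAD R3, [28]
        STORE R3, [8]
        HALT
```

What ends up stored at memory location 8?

42

MOV R2, -7 → R2=-7
MOV R3, 28 → R3=28
STORE R3, [8] → M[8]=28
ADD R3, R2 → R3=28+(-7)=21
LOAD R3, [28] → R3=M[28]=42
NEG R2 → R2=-(-7)=7
LOAD R3, [28] → R3=M[28]=42
STORE R3, [8] → M[8]=42
halt.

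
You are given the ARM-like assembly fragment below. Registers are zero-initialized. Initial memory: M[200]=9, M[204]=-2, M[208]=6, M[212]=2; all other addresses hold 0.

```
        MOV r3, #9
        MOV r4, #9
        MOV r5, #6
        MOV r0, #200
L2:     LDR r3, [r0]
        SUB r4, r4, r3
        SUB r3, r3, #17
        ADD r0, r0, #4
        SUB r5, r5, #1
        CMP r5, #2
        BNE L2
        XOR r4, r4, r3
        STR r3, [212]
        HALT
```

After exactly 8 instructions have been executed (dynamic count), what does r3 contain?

after MOV r3, #9: r3=9
after MOV r4, #9: r4=9
after MOV r5, #6: r5=6
after MOV r0, #200: r0=200
after LDR r3, [r0]: r3=M[200]=9
after SUB r4, r4, r3: r4=9-9=0
after SUB r3, r3, #17: r3=9-17=-8
after ADD r0, r0, #4: r0=200+4=204
After step 8: r3 = -8.

-8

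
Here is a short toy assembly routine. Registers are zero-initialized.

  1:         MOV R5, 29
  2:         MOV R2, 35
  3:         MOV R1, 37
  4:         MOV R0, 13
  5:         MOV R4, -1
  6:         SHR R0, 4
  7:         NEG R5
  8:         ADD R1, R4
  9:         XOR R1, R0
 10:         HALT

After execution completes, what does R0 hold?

0

MOV R5, 29 → R5=29
MOV R2, 35 → R2=35
MOV R1, 37 → R1=37
MOV R0, 13 → R0=13
MOV R4, -1 → R4=-1
SHR R0, 4 → R0=13>>4=0
NEG R5 → R5=-(29)=-29
ADD R1, R4 → R1=37+(-1)=36
XOR R1, R0 → R1=36^0=36
halt.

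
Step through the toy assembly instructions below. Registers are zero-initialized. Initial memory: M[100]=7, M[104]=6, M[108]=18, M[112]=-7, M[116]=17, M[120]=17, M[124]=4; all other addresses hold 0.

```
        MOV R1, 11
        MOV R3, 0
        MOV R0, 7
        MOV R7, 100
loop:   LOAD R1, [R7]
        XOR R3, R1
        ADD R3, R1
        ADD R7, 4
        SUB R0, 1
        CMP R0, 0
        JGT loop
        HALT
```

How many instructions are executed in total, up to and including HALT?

54

MOV R1, 11 → R1=11
MOV R3, 0 → R3=0
MOV R0, 7 → R0=7
MOV R7, 100 → R7=100
LOAD R1, [R7] → R1=M[100]=7
XOR R3, R1 → R3=0^7=7
ADD R3, R1 → R3=7+7=14
ADD R7, 4 → R7=100+4=104
SUB R0, 1 → R0=7-1=6
CMP R0, 0  (cmp 6,0)
JGT loop: taken
LOAD R1, [R7] → R1=M[104]=6
XOR R3, R1 → R3=14^6=8
ADD R3, R1 → R3=8+6=14
ADD R7, 4 → R7=104+4=108
SUB R0, 1 → R0=6-1=5
CMP R0, 0  (cmp 5,0)
JGT loop: taken
LOAD R1, [R7] → R1=M[108]=18
XOR R3, R1 → R3=14^18=28
ADD R3, R1 → R3=28+18=46
ADD R7, 4 → R7=108+4=112
SUB R0, 1 → R0=5-1=4
CMP R0, 0  (cmp 4,0)
JGT loop: taken
LOAD R1, [R7] → R1=M[112]=-7
XOR R3, R1 → R3=46^(-7)=-41
ADD R3, R1 → R3=(-41)+(-7)=-48
ADD R7, 4 → R7=112+4=116
SUB R0, 1 → R0=4-1=3
CMP R0, 0  (cmp 3,0)
JGT loop: taken
LOAD R1, [R7] → R1=M[116]=17
XOR R3, R1 → R3=(-48)^17=-63
ADD R3, R1 → R3=(-63)+17=-46
ADD R7, 4 → R7=116+4=120
SUB R0, 1 → R0=3-1=2
CMP R0, 0  (cmp 2,0)
JGT loop: taken
LOAD R1, [R7] → R1=M[120]=17
XOR R3, R1 → R3=(-46)^17=-61
ADD R3, R1 → R3=(-61)+17=-44
ADD R7, 4 → R7=120+4=124
SUB R0, 1 → R0=2-1=1
CMP R0, 0  (cmp 1,0)
JGT loop: taken
LOAD R1, [R7] → R1=M[124]=4
XOR R3, R1 → R3=(-44)^4=-48
ADD R3, R1 → R3=(-48)+4=-44
ADD R7, 4 → R7=124+4=128
SUB R0, 1 → R0=1-1=0
CMP R0, 0  (cmp 0,0)
JGT loop: not taken
halt.
Total executed instructions: 54.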